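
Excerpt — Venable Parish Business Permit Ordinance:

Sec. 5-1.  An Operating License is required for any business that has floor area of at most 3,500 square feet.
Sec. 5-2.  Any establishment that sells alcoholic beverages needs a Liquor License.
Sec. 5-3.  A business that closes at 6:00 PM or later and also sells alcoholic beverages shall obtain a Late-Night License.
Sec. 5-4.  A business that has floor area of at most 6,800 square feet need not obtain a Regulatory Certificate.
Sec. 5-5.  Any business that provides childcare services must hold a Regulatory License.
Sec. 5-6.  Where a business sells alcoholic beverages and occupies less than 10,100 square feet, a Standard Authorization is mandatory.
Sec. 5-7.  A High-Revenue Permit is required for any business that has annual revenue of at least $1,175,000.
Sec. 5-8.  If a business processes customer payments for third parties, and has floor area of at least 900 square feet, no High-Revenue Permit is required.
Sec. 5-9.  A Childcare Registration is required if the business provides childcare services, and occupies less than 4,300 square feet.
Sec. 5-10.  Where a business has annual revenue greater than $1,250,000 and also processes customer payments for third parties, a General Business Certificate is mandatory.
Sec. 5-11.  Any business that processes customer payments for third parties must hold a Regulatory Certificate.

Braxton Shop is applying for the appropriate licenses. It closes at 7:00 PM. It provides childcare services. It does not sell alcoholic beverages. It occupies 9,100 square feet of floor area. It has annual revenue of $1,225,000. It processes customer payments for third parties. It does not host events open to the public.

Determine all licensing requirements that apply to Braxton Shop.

Sec. 5-1. floor area 9,100 square feet > 3,500 square feet → Operating License not required.
Sec. 5-2. does not sell alcoholic beverages → Liquor License not required.
Sec. 5-3. closes 7:00 PM, after 6:00 PM; does not sell alcoholic beverages → Late-Night License not required.
Sec. 5-4. floor area 9,100 square feet > 6,800 square feet → Regulatory Certificate exemption does not apply.
Sec. 5-5. provides childcare services → Regulatory License required.
Sec. 5-6. does not sell alcoholic beverages; floor area 9,100 square feet < 10,100 square feet → Standard Authorization not required.
Sec. 5-7. revenue $1,225,000 ≥ $1,175,000 → High-Revenue Permit required.
Sec. 5-8. processes customer payments for third parties; floor area 9,100 square feet ≥ 900 square feet → exempt from High-Revenue Permit.
Sec. 5-9. provides childcare services; floor area 9,100 square feet ≥ 4,300 square feet → Childcare Registration not required.
Sec. 5-10. revenue $1,225,000 ≤ $1,250,000; processes customer payments for third parties → General Business Certificate not required.
Sec. 5-11. processes customer payments for third parties → Regulatory Certificate required.

Regulatory Certificate, Regulatory License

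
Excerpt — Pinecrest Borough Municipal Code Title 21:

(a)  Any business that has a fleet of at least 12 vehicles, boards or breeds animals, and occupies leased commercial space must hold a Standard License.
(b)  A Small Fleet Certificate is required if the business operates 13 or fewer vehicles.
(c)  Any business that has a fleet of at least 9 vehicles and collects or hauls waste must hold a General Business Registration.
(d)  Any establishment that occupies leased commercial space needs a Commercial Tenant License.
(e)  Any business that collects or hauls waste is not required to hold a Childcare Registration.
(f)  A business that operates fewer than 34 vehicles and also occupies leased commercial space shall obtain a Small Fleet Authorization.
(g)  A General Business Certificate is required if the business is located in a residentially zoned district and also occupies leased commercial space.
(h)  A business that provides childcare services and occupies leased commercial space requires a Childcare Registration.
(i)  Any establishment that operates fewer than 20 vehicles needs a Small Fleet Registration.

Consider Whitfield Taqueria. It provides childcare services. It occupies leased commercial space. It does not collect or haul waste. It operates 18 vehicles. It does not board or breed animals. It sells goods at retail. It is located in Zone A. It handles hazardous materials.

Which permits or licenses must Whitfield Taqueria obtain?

(a) vehicles 18 ≥ 12; does not board or breed animals; occupies leased commercial space → Standard License not required.
(b) vehicles 18 > 13 → Small Fleet Certificate not required.
(c) vehicles 18 ≥ 9; does not collect or haul waste → General Business Registration not required.
(d) occupies leased commercial space → Commercial Tenant License required.
(e) does not collect or haul waste → Childcare Registration exemption does not apply.
(f) vehicles 18 < 34; occupies leased commercial space → Small Fleet Authorization required.
(g) is located in Zone A (not: is located in a residentially zoned district); occupies leased commercial space → General Business Certificate not required.
(h) provides childcare services; occupies leased commercial space → Childcare Registration required.
(i) vehicles 18 < 20 → Small Fleet Registration required.

Childcare Registration, Commercial Tenant License, Small Fleet Authorization, Small Fleet Registration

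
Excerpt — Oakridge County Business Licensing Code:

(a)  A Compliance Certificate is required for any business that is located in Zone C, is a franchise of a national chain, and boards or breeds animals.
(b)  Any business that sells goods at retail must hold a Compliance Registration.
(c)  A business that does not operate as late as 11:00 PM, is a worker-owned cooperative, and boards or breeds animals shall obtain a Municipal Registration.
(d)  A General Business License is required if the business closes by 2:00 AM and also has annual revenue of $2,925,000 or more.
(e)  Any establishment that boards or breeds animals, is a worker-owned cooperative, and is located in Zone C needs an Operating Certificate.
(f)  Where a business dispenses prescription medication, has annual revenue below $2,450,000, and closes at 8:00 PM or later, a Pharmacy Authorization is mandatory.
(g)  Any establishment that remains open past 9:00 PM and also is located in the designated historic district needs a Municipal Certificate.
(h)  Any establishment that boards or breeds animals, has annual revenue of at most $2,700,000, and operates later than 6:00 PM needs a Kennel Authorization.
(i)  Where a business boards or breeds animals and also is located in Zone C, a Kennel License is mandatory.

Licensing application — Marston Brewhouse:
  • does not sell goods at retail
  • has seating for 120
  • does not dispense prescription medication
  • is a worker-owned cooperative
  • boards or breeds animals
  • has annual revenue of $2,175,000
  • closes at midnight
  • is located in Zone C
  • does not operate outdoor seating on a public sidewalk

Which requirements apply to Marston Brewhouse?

Kennel Authorization, Kennel License, Operating Certificate

(a) is located in Zone C; is a worker-owned cooperative (not: is a franchise of a national chain); boards or breeds animals → Compliance Certificate not required.
(b) does not sell goods at retail → Compliance Registration not required.
(c) closes midnight, after 11:00 PM; is a worker-owned cooperative; boards or breeds animals → Municipal Registration not required.
(d) closes midnight, at/before 2:00 AM; revenue $2,175,000 < $2,925,000 → General Business License not required.
(e) boards or breeds animals; is a worker-owned cooperative; is located in Zone C → Operating Certificate required.
(f) does not dispense prescription medication; revenue $2,175,000 < $2,450,000; closes midnight, after 8:00 PM → Pharmacy Authorization not required.
(g) closes midnight, after 9:00 PM; is located in Zone C (not: is located in the designated historic district) → Municipal Certificate not required.
(h) boards or breeds animals; revenue $2,175,000 ≤ $2,700,000; closes midnight, after 6:00 PM → Kennel Authorization required.
(i) boards or breeds animals; is located in Zone C → Kennel License required.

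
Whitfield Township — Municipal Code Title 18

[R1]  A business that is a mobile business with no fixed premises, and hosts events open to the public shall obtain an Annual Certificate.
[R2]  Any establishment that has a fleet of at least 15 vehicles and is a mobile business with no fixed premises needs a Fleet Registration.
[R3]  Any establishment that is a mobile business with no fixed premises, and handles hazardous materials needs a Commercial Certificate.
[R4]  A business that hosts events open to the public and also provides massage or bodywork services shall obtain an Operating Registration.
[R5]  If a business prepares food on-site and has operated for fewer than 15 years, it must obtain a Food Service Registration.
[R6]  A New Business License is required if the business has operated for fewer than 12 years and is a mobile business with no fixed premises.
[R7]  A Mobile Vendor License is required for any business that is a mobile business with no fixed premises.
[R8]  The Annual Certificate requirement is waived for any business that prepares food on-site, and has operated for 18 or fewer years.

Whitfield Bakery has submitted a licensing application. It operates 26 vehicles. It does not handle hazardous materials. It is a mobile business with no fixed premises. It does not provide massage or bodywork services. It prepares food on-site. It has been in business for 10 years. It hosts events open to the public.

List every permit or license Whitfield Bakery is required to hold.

Fleet Registration, Food Service Registration, Mobile Vendor License, New Business License

[R1] is a mobile business with no fixed premises; hosts events open to the public → Annual Certificate required.
[R2] vehicles 26 ≥ 15; is a mobile business with no fixed premises → Fleet Registration required.
[R3] is a mobile business with no fixed premises; does not handle hazardous materials → Commercial Certificate not required.
[R4] hosts events open to the public; does not provide massage or bodywork services → Operating Registration not required.
[R5] prepares food on-site; years in business 10 < 15 → Food Service Registration required.
[R6] years in business 10 < 12; is a mobile business with no fixed premises → New Business License required.
[R7] is a mobile business with no fixed premises → Mobile Vendor License required.
[R8] prepares food on-site; years in business 10 ≤ 18 → exempt from Annual Certificate.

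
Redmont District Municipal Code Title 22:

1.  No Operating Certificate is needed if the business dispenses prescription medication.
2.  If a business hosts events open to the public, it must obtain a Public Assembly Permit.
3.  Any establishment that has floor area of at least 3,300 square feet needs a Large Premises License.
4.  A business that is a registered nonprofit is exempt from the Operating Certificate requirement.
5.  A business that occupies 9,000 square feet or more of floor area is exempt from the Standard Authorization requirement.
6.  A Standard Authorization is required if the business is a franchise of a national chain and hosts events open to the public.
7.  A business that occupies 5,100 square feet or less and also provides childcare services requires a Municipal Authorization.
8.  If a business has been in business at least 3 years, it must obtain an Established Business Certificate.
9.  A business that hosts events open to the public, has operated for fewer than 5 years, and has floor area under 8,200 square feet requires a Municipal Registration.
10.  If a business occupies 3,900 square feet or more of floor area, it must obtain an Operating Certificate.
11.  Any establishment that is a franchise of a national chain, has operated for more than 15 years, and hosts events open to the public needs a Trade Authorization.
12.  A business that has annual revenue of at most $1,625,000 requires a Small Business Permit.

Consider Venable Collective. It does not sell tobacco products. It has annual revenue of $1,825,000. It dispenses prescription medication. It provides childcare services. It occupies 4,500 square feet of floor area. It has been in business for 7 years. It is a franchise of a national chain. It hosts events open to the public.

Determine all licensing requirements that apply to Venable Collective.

Established Business Certificate, Large Premises License, Municipal Authorization, Public Assembly Permit, Standard Authorization

1. dispenses prescription medication → exempt from Operating Certificate.
2. hosts events open to the public → Public Assembly Permit required.
3. floor area 4,500 square feet ≥ 3,300 square feet → Large Premises License required.
4. is a franchise of a national chain (not: is a registered nonprofit) → Operating Certificate exemption does not apply.
5. floor area 4,500 square feet < 9,000 square feet → Standard Authorization exemption does not apply.
6. is a franchise of a national chain; hosts events open to the public → Standard Authorization required.
7. floor area 4,500 square feet ≤ 5,100 square feet; provides childcare services → Municipal Authorization required.
8. years in business 7 ≥ 3 → Established Business Certificate required.
9. hosts events open to the public; years in business 7 ≥ 5; floor area 4,500 square feet < 8,200 square feet → Municipal Registration not required.
10. floor area 4,500 square feet ≥ 3,900 square feet → Operating Certificate required.
11. is a franchise of a national chain; years in business 7 ≤ 15; hosts events open to the public → Trade Authorization not required.
12. revenue $1,825,000 > $1,625,000 → Small Business Permit not required.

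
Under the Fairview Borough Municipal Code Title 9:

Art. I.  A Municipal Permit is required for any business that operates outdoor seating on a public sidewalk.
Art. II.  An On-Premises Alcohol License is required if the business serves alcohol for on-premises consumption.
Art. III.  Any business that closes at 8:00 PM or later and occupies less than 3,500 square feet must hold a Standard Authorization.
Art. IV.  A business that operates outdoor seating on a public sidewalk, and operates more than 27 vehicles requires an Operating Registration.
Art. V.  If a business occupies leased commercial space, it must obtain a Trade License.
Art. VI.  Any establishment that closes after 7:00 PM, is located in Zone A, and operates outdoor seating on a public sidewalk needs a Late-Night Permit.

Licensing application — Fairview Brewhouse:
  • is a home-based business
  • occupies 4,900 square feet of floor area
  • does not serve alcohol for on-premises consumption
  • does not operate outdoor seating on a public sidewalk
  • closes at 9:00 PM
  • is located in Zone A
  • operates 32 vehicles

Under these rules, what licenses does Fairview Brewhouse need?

None

Art. I. does not operate outdoor seating on a public sidewalk → Municipal Permit not required.
Art. II. does not serve alcohol for on-premises consumption → On-Premises Alcohol License not required.
Art. III. closes 9:00 PM, after 8:00 PM; floor area 4,900 square feet ≥ 3,500 square feet → Standard Authorization not required.
Art. IV. does not operate outdoor seating on a public sidewalk; vehicles 32 > 27 → Operating Registration not required.
Art. V. is a home-based business (not: occupies leased commercial space) → Trade License not required.
Art. VI. closes 9:00 PM, after 7:00 PM; is located in Zone A; does not operate outdoor seating on a public sidewalk → Late-Night Permit not required.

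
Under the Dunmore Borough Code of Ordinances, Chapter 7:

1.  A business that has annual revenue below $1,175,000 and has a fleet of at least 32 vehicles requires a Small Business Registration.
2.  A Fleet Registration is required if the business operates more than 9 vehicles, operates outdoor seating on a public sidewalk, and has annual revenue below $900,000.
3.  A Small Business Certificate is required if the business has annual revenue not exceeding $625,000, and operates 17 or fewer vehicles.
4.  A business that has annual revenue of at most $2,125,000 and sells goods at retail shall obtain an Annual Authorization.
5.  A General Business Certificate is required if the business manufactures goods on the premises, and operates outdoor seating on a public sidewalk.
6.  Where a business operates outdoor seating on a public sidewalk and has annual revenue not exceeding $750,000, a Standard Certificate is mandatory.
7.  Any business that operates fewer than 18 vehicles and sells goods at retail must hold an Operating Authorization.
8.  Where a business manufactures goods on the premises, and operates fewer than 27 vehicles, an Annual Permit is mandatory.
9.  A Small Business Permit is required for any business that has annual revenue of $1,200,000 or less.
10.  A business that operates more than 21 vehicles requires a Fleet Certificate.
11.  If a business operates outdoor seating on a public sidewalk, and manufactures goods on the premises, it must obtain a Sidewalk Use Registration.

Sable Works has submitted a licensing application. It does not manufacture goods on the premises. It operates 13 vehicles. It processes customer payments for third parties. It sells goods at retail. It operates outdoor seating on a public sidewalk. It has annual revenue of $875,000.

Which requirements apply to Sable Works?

Annual Authorization, Fleet Registration, Operating Authorization, Small Business Permit

1. revenue $875,000 < $1,175,000; vehicles 13 < 32 → Small Business Registration not required.
2. vehicles 13 > 9; operates outdoor seating on a public sidewalk; revenue $875,000 < $900,000 → Fleet Registration required.
3. revenue $875,000 > $625,000; vehicles 13 ≤ 17 → Small Business Certificate not required.
4. revenue $875,000 ≤ $2,125,000; sells goods at retail → Annual Authorization required.
5. does not manufacture goods on the premises; operates outdoor seating on a public sidewalk → General Business Certificate not required.
6. operates outdoor seating on a public sidewalk; revenue $875,000 > $750,000 → Standard Certificate not required.
7. vehicles 13 < 18; sells goods at retail → Operating Authorization required.
8. does not manufacture goods on the premises; vehicles 13 < 27 → Annual Permit not required.
9. revenue $875,000 ≤ $1,200,000 → Small Business Permit required.
10. vehicles 13 ≤ 21 → Fleet Certificate not required.
11. operates outdoor seating on a public sidewalk; does not manufacture goods on the premises → Sidewalk Use Registration not required.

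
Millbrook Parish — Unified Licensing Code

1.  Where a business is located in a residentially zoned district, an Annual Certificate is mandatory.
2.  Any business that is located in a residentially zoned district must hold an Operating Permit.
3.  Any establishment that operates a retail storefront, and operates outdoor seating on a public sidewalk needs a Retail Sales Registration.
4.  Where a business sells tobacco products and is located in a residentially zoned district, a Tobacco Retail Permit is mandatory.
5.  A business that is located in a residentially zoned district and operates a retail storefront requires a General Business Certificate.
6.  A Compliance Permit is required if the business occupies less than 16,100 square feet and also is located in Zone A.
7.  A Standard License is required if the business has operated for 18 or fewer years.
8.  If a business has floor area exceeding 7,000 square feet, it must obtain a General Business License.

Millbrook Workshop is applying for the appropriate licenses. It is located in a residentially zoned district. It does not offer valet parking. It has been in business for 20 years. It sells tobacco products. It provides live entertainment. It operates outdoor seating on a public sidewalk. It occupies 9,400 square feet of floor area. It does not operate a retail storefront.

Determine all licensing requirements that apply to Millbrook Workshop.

Annual Certificate, General Business License, Operating Permit, Tobacco Retail Permit

1. is located in a residentially zoned district → Annual Certificate required.
2. is located in a residentially zoned district → Operating Permit required.
3. does not operate a retail storefront; operates outdoor seating on a public sidewalk → Retail Sales Registration not required.
4. sells tobacco products; is located in a residentially zoned district → Tobacco Retail Permit required.
5. is located in a residentially zoned district; does not operate a retail storefront → General Business Certificate not required.
6. floor area 9,400 square feet < 16,100 square feet; is located in a residentially zoned district (not: is located in Zone A) → Compliance Permit not required.
7. years in business 20 > 18 → Standard License not required.
8. floor area 9,400 square feet > 7,000 square feet → General Business License required.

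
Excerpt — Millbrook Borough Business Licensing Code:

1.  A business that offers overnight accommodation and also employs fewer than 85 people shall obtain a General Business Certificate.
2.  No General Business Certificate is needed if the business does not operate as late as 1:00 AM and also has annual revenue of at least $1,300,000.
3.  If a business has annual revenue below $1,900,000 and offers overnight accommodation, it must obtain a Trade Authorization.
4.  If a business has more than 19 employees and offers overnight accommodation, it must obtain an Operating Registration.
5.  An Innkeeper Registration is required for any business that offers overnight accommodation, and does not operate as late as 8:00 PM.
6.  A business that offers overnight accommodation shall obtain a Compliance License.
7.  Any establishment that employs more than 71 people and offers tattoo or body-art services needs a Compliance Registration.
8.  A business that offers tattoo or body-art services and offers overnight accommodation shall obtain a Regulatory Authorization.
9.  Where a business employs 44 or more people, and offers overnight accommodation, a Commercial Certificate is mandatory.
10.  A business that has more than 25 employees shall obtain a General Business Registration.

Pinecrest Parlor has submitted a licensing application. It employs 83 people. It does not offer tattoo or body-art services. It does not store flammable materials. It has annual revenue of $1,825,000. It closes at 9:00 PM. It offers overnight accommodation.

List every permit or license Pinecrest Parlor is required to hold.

Commercial Certificate, Compliance License, General Business Registration, Operating Registration, Trade Authorization

1. offers overnight accommodation; employees 83 < 85 → General Business Certificate required.
2. closes 9:00 PM, at/before 1:00 AM; revenue $1,825,000 ≥ $1,300,000 → exempt from General Business Certificate.
3. revenue $1,825,000 < $1,900,000; offers overnight accommodation → Trade Authorization required.
4. employees 83 > 19; offers overnight accommodation → Operating Registration required.
5. offers overnight accommodation; closes 9:00 PM, after 8:00 PM → Innkeeper Registration not required.
6. offers overnight accommodation → Compliance License required.
7. employees 83 > 71; does not offer tattoo or body-art services → Compliance Registration not required.
8. does not offer tattoo or body-art services; offers overnight accommodation → Regulatory Authorization not required.
9. employees 83 ≥ 44; offers overnight accommodation → Commercial Certificate required.
10. employees 83 > 25 → General Business Registration required.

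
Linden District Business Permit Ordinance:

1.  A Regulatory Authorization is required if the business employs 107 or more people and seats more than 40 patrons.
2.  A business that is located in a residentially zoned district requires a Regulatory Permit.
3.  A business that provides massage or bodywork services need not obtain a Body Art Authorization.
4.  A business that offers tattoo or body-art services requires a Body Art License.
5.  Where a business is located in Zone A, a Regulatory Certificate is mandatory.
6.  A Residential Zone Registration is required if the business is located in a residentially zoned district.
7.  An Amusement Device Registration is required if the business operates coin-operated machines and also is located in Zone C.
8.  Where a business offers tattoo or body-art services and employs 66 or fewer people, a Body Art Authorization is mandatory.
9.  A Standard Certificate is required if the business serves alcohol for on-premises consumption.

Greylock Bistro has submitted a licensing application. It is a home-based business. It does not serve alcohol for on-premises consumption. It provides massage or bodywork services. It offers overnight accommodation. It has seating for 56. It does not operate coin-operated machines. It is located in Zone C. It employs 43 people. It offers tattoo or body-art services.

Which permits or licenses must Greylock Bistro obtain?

1. employees 43 < 107; seating 56 > 40 → Regulatory Authorization not required.
2. is located in Zone C (not: is located in a residentially zoned district) → Regulatory Permit not required.
3. provides massage or bodywork services → exempt from Body Art Authorization.
4. offers tattoo or body-art services → Body Art License required.
5. is located in Zone C (not: is located in Zone A) → Regulatory Certificate not required.
6. is located in Zone C (not: is located in a residentially zoned district) → Residential Zone Registration not required.
7. does not operate coin-operated machines; is located in Zone C → Amusement Device Registration not required.
8. offers tattoo or body-art services; employees 43 ≤ 66 → Body Art Authorization required.
9. does not serve alcohol for on-premises consumption → Standard Certificate not required.

Body Art License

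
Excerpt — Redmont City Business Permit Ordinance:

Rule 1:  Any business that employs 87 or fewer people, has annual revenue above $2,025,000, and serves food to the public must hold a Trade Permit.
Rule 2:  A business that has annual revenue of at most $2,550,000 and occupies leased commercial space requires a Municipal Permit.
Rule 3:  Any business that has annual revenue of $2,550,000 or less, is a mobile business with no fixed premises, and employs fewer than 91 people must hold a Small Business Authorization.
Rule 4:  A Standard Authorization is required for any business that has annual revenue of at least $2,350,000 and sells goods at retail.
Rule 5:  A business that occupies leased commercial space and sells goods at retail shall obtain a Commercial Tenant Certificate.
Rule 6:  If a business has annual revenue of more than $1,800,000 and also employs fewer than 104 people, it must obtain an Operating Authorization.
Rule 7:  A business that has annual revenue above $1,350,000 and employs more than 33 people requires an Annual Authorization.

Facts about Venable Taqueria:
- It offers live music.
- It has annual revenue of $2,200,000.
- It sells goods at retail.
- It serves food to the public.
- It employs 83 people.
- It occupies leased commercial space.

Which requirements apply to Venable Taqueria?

Rule 1: employees 83 ≤ 87; revenue $2,200,000 > $2,025,000; serves food to the public → Trade Permit required.
Rule 2: revenue $2,200,000 ≤ $2,550,000; occupies leased commercial space → Municipal Permit required.
Rule 3: revenue $2,200,000 ≤ $2,550,000; occupies leased commercial space (not: is a mobile business with no fixed premises); employees 83 < 91 → Small Business Authorization not required.
Rule 4: revenue $2,200,000 < $2,350,000; sells goods at retail → Standard Authorization not required.
Rule 5: occupies leased commercial space; sells goods at retail → Commercial Tenant Certificate required.
Rule 6: revenue $2,200,000 > $1,800,000; employees 83 < 104 → Operating Authorization required.
Rule 7: revenue $2,200,000 > $1,350,000; employees 83 > 33 → Annual Authorization required.

Annual Authorization, Commercial Tenant Certificate, Municipal Permit, Operating Authorization, Trade Permit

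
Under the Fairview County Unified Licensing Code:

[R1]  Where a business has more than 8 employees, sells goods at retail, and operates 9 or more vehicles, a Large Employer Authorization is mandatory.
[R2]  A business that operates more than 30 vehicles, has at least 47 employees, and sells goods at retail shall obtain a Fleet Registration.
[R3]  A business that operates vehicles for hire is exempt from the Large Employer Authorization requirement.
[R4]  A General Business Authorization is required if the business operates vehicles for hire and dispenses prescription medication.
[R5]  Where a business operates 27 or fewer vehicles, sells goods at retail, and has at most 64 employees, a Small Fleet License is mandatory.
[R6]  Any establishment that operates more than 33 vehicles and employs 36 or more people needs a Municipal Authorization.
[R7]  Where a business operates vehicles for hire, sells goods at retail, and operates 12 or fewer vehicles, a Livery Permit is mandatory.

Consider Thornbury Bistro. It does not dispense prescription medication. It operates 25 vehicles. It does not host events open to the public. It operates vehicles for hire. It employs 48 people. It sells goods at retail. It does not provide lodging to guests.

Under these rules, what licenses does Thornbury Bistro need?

[R1] employees 48 > 8; sells goods at retail; vehicles 25 ≥ 9 → Large Employer Authorization required.
[R2] vehicles 25 ≤ 30; employees 48 ≥ 47; sells goods at retail → Fleet Registration not required.
[R3] operates vehicles for hire → exempt from Large Employer Authorization.
[R4] operates vehicles for hire; does not dispense prescription medication → General Business Authorization not required.
[R5] vehicles 25 ≤ 27; sells goods at retail; employees 48 ≤ 64 → Small Fleet License required.
[R6] vehicles 25 ≤ 33; employees 48 ≥ 36 → Municipal Authorization not required.
[R7] operates vehicles for hire; sells goods at retail; vehicles 25 > 12 → Livery Permit not required.

Small Fleet License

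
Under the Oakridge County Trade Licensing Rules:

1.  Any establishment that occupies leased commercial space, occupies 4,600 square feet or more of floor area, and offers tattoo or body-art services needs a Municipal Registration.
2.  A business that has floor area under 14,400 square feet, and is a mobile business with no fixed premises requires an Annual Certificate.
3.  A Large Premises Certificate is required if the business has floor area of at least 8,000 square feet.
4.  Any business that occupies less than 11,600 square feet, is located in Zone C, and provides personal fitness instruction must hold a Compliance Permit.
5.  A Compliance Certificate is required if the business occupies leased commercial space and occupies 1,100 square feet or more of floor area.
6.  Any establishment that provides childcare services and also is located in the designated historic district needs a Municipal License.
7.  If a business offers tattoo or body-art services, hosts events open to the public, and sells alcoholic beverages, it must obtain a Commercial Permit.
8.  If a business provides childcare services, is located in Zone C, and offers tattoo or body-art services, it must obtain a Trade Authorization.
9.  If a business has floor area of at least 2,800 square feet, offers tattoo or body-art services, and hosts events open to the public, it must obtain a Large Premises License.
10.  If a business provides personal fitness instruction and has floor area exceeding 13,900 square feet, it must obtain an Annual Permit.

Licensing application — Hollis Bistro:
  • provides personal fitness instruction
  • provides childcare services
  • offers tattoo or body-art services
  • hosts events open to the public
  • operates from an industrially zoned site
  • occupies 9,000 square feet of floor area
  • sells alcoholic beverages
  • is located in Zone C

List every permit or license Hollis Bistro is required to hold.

1. operates from an industrially zoned site (not: occupies leased commercial space); floor area 9,000 square feet ≥ 4,600 square feet; offers tattoo or body-art services → Municipal Registration not required.
2. floor area 9,000 square feet < 14,400 square feet; operates from an industrially zoned site (not: is a mobile business with no fixed premises) → Annual Certificate not required.
3. floor area 9,000 square feet ≥ 8,000 square feet → Large Premises Certificate required.
4. floor area 9,000 square feet < 11,600 square feet; is located in Zone C; provides personal fitness instruction → Compliance Permit required.
5. operates from an industrially zoned site (not: occupies leased commercial space); floor area 9,000 square feet ≥ 1,100 square feet → Compliance Certificate not required.
6. provides childcare services; is located in Zone C (not: is located in the designated historic district) → Municipal License not required.
7. offers tattoo or body-art services; hosts events open to the public; sells alcoholic beverages → Commercial Permit required.
8. provides childcare services; is located in Zone C; offers tattoo or body-art services → Trade Authorization required.
9. floor area 9,000 square feet ≥ 2,800 square feet; offers tattoo or body-art services; hosts events open to the public → Large Premises License required.
10. provides personal fitness instruction; floor area 9,000 square feet ≤ 13,900 square feet → Annual Permit not required.

Commercial Permit, Compliance Permit, Large Premises Certificate, Large Premises License, Trade Authorization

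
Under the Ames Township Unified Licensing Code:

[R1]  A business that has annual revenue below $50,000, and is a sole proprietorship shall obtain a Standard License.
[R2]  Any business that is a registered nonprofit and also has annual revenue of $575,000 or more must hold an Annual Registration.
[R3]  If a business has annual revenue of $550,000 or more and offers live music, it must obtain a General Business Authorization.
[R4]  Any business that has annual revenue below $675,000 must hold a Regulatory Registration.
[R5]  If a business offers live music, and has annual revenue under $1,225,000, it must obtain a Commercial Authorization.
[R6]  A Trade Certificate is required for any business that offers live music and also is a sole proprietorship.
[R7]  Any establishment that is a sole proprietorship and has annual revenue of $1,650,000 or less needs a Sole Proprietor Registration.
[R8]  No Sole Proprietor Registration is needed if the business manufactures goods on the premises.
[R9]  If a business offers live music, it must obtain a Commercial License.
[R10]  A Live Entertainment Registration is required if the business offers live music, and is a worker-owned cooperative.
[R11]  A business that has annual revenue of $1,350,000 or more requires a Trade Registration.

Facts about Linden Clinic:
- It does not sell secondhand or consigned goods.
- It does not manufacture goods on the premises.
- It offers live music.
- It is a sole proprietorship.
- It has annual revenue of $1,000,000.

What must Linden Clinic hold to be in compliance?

[R1] revenue $1,000,000 ≥ $50,000; is a sole proprietorship → Standard License not required.
[R2] is a sole proprietorship (not: is a registered nonprofit); revenue $1,000,000 ≥ $575,000 → Annual Registration not required.
[R3] revenue $1,000,000 ≥ $550,000; offers live music → General Business Authorization required.
[R4] revenue $1,000,000 ≥ $675,000 → Regulatory Registration not required.
[R5] offers live music; revenue $1,000,000 < $1,225,000 → Commercial Authorization required.
[R6] offers live music; is a sole proprietorship → Trade Certificate required.
[R7] is a sole proprietorship; revenue $1,000,000 ≤ $1,650,000 → Sole Proprietor Registration required.
[R8] does not manufacture goods on the premises → Sole Proprietor Registration exemption does not apply.
[R9] offers live music → Commercial License required.
[R10] offers live music; is a sole proprietorship (not: is a worker-owned cooperative) → Live Entertainment Registration not required.
[R11] revenue $1,000,000 < $1,350,000 → Trade Registration not required.

Commercial Authorization, Commercial License, General Business Authorization, Sole Proprietor Registration, Trade Certificate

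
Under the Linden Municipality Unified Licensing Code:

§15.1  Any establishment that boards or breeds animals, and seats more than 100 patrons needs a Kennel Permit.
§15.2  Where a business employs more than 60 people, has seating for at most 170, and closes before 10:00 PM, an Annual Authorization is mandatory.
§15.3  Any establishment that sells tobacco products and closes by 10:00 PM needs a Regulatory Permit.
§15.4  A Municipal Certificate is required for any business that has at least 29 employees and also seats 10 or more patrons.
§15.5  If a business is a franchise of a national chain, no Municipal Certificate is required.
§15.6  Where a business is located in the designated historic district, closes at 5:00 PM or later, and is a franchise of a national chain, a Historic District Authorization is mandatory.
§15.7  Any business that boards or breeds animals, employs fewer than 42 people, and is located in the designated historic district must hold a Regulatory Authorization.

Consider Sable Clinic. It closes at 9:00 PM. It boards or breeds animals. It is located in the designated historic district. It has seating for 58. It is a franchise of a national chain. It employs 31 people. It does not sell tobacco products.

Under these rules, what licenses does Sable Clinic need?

Historic District Authorization, Regulatory Authorization

§15.1 boards or breeds animals; seating 58 ≤ 100 → Kennel Permit not required.
§15.2 employees 31 ≤ 60; seating 58 ≤ 170; closes 9:00 PM, at/before 10:00 PM → Annual Authorization not required.
§15.3 does not sell tobacco products; closes 9:00 PM, at/before 10:00 PM → Regulatory Permit not required.
§15.4 employees 31 ≥ 29; seating 58 ≥ 10 → Municipal Certificate required.
§15.5 is a franchise of a national chain → exempt from Municipal Certificate.
§15.6 is located in the designated historic district; closes 9:00 PM, after 5:00 PM; is a franchise of a national chain → Historic District Authorization required.
§15.7 boards or breeds animals; employees 31 < 42; is located in the designated historic district → Regulatory Authorization required.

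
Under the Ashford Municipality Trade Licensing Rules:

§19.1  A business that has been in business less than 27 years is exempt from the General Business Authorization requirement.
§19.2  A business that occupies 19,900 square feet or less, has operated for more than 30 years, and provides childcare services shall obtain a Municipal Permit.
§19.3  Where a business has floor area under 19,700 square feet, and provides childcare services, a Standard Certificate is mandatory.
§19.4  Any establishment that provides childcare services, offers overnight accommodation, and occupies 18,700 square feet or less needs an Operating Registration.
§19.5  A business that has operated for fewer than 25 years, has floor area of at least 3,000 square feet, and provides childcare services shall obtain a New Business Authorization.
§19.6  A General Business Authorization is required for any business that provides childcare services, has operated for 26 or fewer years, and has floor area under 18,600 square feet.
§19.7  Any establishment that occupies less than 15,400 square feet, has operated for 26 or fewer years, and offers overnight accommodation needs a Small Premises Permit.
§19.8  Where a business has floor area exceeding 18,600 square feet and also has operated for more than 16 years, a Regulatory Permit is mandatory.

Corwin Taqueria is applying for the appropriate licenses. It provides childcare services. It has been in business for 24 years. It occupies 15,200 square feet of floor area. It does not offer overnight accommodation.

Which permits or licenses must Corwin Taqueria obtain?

§19.1 years in business 24 < 27 → exempt from General Business Authorization.
§19.2 floor area 15,200 square feet ≤ 19,900 square feet; years in business 24 ≤ 30; provides childcare services → Municipal Permit not required.
§19.3 floor area 15,200 square feet < 19,700 square feet; provides childcare services → Standard Certificate required.
§19.4 provides childcare services; does not offer overnight accommodation; floor area 15,200 square feet ≤ 18,700 square feet → Operating Registration not required.
§19.5 years in business 24 < 25; floor area 15,200 square feet ≥ 3,000 square feet; provides childcare services → New Business Authorization required.
§19.6 provides childcare services; years in business 24 ≤ 26; floor area 15,200 square feet < 18,600 square feet → General Business Authorization required.
§19.7 floor area 15,200 square feet < 15,400 square feet; years in business 24 ≤ 26; does not offer overnight accommodation → Small Premises Permit not required.
§19.8 floor area 15,200 square feet ≤ 18,600 square feet; years in business 24 > 16 → Regulatory Permit not required.

New Business Authorization, Standard Certificate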